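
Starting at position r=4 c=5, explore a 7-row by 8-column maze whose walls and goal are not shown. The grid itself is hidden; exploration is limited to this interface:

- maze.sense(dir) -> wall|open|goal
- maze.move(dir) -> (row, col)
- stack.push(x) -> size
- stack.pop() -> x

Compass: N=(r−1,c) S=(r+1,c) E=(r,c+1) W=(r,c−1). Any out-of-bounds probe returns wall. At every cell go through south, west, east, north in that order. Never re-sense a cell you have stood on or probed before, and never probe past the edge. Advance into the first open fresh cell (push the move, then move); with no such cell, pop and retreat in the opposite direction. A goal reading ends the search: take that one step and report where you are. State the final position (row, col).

-- 1. sense(south) -> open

-- 2. push(south) -> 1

-- 3. move(south) -> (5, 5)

-- 4. sense(south) -> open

-- 5. push(south) -> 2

-- 6. move(south) -> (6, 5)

-- 7. sense(west) -> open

-- 8. push(west) -> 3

-- 9. move(west) -> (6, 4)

-- 10. sense(west) -> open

-- 11. push(west) -> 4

-- 12. move(west) -> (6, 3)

-- 13. sense(west) -> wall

-- 14. sense(north) -> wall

-- 15. pop() -> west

-- 16. move(east) -> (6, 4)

-- 17. sense(north) -> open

-- 18. push(north) -> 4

-- 19. move(north) -> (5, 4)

-- 20. sense(north) -> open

-- 21. push(north) -> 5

-- 22. move(north) -> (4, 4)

-- 23. sense(west) -> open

-- 24. push(west) -> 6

-- 25. move(west) -> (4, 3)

-- 26. sense(west) -> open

-- 27. push(west) -> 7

-- 28. move(west) -> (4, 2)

-- 29. sense(south) -> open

-- 30. push(south) -> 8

-- 31. move(south) -> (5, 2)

-- 32. sense(west) -> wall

-- 33. pop() -> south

-- 34. move(north) -> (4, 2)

-- 35. sense(west) -> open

-- 36. push(west) -> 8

-- 37. move(west) -> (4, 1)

-- 38. sense(west) -> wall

-- 39. sense(north) -> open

-- 40. push(north) -> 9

-- 41. move(north) -> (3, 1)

-- 42. sense(west) -> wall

-- 43. sense(east) -> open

-- 44. push(east) -> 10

-- 45. move(east) -> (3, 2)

-- 46. sense(east) -> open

-- 47. push(east) -> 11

-- 48. move(east) -> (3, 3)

-- 49. sense(east) -> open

-- 50. push(east) -> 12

-- 51. move(east) -> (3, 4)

-- 52. sense(east) -> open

-- 53. push(east) -> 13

-- 54. move(east) -> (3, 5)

-- 55. sense(east) -> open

-- 56. push(east) -> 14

-- 57. move(east) -> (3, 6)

-- 58. sense(south) -> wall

-- 59. sense(east) -> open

-- 60. push(east) -> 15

-- 61. move(east) -> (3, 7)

-- 62. sense(south) -> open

-- 63. push(south) -> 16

-- 64. move(south) -> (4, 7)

-- 65. sense(south) -> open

-- 66. push(south) -> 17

-- 67. move(south) -> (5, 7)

-- 68. sense(south) -> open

-- 69. push(south) -> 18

-- 70. move(south) -> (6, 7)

-- 71. sense(west) -> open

-- 72. push(west) -> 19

-- 73. move(west) -> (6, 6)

-- 74. sense(north) -> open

-- 75. push(north) -> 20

-- 76. move(north) -> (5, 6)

-- 77. pop() -> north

-- 78. move(south) -> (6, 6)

-- 79. pop() -> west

-- 80. move(east) -> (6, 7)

-- 81. pop() -> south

-- 82. move(north) -> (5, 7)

-- 83. pop() -> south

-- 84. move(north) -> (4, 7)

-- 85. pop() -> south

-- 86. move(north) -> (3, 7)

-- 87. sense(north) -> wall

-- 88. pop() -> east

-- 89. move(west) -> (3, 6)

-- 90. sense(north) -> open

-- 91. push(north) -> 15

-- 92. move(north) -> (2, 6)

-- 93. sense(west) -> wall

-- 94. sense(north) -> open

-- 95. push(north) -> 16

-- 96. move(north) -> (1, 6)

-- 97. sense(west) -> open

-- 98. push(west) -> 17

-- 99. move(west) -> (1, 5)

-- 100. sense(west) -> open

-- 101. push(west) -> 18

-- 102. move(west) -> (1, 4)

-- 103. sense(south) -> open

-- 104. push(south) -> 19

-- 105. move(south) -> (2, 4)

-- 106. sense(west) -> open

-- 107. push(west) -> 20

-- 108. move(west) -> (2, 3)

-- 109. sense(west) -> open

-- 110. push(west) -> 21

-- 111. move(west) -> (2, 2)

-- 112. sense(west) -> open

-- 113. push(west) -> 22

-- 114. move(west) -> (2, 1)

-- 115. sense(west) -> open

-- 116. push(west) -> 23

-- 117. move(west) -> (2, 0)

-- 118. sense(north) -> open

-- 119. push(north) -> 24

-- 120. move(north) -> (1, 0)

-- 121. sense(east) -> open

-- 122. push(east) -> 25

-- 123. move(east) -> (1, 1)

-- 124. sense(east) -> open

-- 125. push(east) -> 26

-- 126. move(east) -> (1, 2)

-- 127. sense(east) -> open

-- 128. push(east) -> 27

-- 129. move(east) -> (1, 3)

-- 130. sense(north) -> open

-- 131. push(north) -> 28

-- 132. move(north) -> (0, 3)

-- 133. sense(west) -> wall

-- 134. sense(east) -> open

-- 135. push(east) -> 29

-- 136. move(east) -> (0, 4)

-- 137. sense(east) -> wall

-- 138. pop() -> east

-- 139. move(west) -> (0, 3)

-- 140. pop() -> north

-- 141. move(south) -> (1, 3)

-- 142. pop() -> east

-- 143. move(west) -> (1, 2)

-- 144. pop() -> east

-- 145. move(west) -> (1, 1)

-- 146. sense(north) -> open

-- 147. push(north) -> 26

-- 148. move(north) -> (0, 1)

-- 149. sense(west) -> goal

-- 150. move(west) -> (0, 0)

Answer: (0, 0)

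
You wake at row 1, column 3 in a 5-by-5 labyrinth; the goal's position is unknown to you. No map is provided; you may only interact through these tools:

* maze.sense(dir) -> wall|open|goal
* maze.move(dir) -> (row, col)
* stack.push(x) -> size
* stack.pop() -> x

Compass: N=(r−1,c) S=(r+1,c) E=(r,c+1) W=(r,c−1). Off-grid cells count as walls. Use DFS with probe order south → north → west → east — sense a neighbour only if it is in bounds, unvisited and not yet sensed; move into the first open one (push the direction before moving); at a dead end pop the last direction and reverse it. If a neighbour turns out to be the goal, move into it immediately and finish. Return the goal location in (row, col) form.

>>> maze.sense dir: south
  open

>>> stack.push x: south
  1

>>> maze.move dir: south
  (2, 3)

>>> maze.sense dir: south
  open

>>> stack.push x: south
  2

>>> maze.move dir: south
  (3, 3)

>>> maze.sense dir: south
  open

>>> stack.push x: south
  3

>>> maze.move dir: south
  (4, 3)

>>> maze.sense dir: west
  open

>>> stack.push x: west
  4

>>> maze.move dir: west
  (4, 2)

>>> maze.sense dir: north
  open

>>> stack.push x: north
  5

>>> maze.move dir: north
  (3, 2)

>>> maze.sense dir: north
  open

>>> stack.push x: north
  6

>>> maze.move dir: north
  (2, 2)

>>> maze.sense dir: north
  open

>>> stack.push x: north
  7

>>> maze.move dir: north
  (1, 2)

>>> maze.sense dir: north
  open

>>> stack.push x: north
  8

>>> maze.move dir: north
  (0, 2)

>>> maze.sense dir: west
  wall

>>> maze.sense dir: east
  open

>>> stack.push x: east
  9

>>> maze.move dir: east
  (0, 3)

>>> maze.sense dir: east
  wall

>>> stack.pop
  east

>>> maze.move dir: west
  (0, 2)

>>> stack.pop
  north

>>> maze.move dir: south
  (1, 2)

>>> maze.sense dir: west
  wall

>>> stack.pop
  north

>>> maze.move dir: south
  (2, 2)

>>> maze.sense dir: west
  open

>>> stack.push x: west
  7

>>> maze.move dir: west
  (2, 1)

>>> maze.sense dir: south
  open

>>> stack.push x: south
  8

>>> maze.move dir: south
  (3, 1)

>>> maze.sense dir: south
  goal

>>> maze.move dir: south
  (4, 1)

Answer: (4, 1)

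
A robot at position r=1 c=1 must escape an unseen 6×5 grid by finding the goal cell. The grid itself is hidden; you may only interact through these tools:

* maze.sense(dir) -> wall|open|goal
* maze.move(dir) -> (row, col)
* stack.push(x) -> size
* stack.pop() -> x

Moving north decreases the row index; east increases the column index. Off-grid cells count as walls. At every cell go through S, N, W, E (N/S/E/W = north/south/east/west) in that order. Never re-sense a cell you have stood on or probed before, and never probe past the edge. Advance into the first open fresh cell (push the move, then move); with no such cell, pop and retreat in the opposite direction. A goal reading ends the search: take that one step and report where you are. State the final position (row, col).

[in] maze.sense dir→south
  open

[in] stack.push x→south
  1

[in] maze.move dir→south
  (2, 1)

[in] maze.sense dir→south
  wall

[in] maze.sense dir→west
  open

[in] stack.push x→west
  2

[in] maze.move dir→west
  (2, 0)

[in] maze.sense dir→south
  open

[in] stack.push x→south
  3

[in] maze.move dir→south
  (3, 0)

[in] maze.sense dir→south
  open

[in] stack.push x→south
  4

[in] maze.move dir→south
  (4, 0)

[in] maze.sense dir→south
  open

[in] stack.push x→south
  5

[in] maze.move dir→south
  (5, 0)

[in] maze.sense dir→east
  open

[in] stack.push x→east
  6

[in] maze.move dir→east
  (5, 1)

[in] maze.sense dir→north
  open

[in] stack.push x→north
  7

[in] maze.move dir→north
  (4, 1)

[in] maze.sense dir→east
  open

[in] stack.push x→east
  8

[in] maze.move dir→east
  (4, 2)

[in] maze.sense dir→south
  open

[in] stack.push x→south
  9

[in] maze.move dir→south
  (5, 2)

[in] maze.sense dir→east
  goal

[in] maze.move dir→east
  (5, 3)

Answer: (5, 3)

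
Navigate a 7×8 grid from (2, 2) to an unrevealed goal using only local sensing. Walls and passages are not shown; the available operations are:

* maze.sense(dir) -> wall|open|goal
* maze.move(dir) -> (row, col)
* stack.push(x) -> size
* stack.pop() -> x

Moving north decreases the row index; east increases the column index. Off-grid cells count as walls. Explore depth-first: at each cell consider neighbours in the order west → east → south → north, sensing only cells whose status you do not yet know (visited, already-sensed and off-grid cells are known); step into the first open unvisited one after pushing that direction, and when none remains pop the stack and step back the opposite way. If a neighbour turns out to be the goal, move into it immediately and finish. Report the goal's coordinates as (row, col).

==> maze.sense(dir: west)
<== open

==> stack.push(x: west)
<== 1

==> maze.move(dir: west)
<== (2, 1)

==> maze.sense(dir: west)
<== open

==> stack.push(x: west)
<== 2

==> maze.move(dir: west)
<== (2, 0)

==> maze.sense(dir: south)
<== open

==> stack.push(x: south)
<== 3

==> maze.move(dir: south)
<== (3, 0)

==> maze.sense(dir: east)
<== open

==> stack.push(x: east)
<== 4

==> maze.move(dir: east)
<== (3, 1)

==> maze.sense(dir: east)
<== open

==> stack.push(x: east)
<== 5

==> maze.move(dir: east)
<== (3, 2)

==> maze.sense(dir: east)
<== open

==> stack.push(x: east)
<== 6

==> maze.move(dir: east)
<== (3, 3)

==> maze.sense(dir: east)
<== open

==> stack.push(x: east)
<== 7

==> maze.move(dir: east)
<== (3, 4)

==> maze.sense(dir: east)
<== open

==> stack.push(x: east)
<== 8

==> maze.move(dir: east)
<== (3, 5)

==> maze.sense(dir: east)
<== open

==> stack.push(x: east)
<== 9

==> maze.move(dir: east)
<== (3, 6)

==> maze.sense(dir: east)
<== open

==> stack.push(x: east)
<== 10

==> maze.move(dir: east)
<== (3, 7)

==> maze.sense(dir: south)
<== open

==> stack.push(x: south)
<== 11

==> maze.move(dir: south)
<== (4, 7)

==> maze.sense(dir: west)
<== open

==> stack.push(x: west)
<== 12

==> maze.move(dir: west)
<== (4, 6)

==> maze.sense(dir: west)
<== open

==> stack.push(x: west)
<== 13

==> maze.move(dir: west)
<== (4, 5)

==> maze.sense(dir: west)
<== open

==> stack.push(x: west)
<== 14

==> maze.move(dir: west)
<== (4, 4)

==> maze.sense(dir: west)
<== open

==> stack.push(x: west)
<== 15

==> maze.move(dir: west)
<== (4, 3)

==> maze.sense(dir: west)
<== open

==> stack.push(x: west)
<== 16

==> maze.move(dir: west)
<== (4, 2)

==> maze.sense(dir: west)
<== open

==> stack.push(x: west)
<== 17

==> maze.move(dir: west)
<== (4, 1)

==> maze.sense(dir: west)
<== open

==> stack.push(x: west)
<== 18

==> maze.move(dir: west)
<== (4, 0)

==> maze.sense(dir: south)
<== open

==> stack.push(x: south)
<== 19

==> maze.move(dir: south)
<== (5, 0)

==> maze.sense(dir: east)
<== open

==> stack.push(x: east)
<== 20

==> maze.move(dir: east)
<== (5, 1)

==> maze.sense(dir: east)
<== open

==> stack.push(x: east)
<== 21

==> maze.move(dir: east)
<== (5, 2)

==> maze.sense(dir: east)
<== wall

==> maze.sense(dir: south)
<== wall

==> stack.pop()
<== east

==> maze.move(dir: west)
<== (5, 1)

==> maze.sense(dir: south)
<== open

==> stack.push(x: south)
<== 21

==> maze.move(dir: south)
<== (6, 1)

==> maze.sense(dir: west)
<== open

==> stack.push(x: west)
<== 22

==> maze.move(dir: west)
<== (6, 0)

==> stack.pop()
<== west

==> maze.move(dir: east)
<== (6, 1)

==> stack.pop()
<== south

==> maze.move(dir: north)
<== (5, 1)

==> stack.pop()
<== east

==> maze.move(dir: west)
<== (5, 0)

==> stack.pop()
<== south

==> maze.move(dir: north)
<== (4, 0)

==> stack.pop()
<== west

==> maze.move(dir: east)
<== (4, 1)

==> stack.pop()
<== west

==> maze.move(dir: east)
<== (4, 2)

==> stack.pop()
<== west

==> maze.move(dir: east)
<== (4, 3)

==> stack.pop()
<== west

==> maze.move(dir: east)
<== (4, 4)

==> maze.sense(dir: south)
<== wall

==> stack.pop()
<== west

==> maze.move(dir: east)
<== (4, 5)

==> maze.sense(dir: south)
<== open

==> stack.push(x: south)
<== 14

==> maze.move(dir: south)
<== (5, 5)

==> maze.sense(dir: east)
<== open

==> stack.push(x: east)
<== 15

==> maze.move(dir: east)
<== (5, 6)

==> maze.sense(dir: east)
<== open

==> stack.push(x: east)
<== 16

==> maze.move(dir: east)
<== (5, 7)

==> maze.sense(dir: south)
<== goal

==> maze.move(dir: south)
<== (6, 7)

Answer: (6, 7)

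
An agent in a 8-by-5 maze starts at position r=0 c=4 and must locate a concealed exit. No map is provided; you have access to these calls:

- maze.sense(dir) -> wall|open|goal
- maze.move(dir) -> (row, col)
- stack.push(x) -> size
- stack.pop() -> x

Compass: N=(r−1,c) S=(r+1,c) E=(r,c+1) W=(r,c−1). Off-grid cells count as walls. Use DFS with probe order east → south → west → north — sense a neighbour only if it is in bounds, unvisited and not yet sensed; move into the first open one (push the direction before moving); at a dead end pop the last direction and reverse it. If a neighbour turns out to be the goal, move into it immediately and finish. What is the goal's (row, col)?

Step: maze.sense[dir=south]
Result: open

Step: stack.push[x=south]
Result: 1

Step: maze.move[dir=south]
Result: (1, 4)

Step: maze.sense[dir=south]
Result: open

Step: stack.push[x=south]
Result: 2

Step: maze.move[dir=south]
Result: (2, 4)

Step: maze.sense[dir=south]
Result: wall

Step: maze.sense[dir=west]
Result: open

Step: stack.push[x=west]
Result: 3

Step: maze.move[dir=west]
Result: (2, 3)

Step: maze.sense[dir=south]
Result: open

Step: stack.push[x=south]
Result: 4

Step: maze.move[dir=south]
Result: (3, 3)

Step: maze.sense[dir=south]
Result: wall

Step: maze.sense[dir=west]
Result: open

Step: stack.push[x=west]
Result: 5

Step: maze.move[dir=west]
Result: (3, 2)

Step: maze.sense[dir=south]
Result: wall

Step: maze.sense[dir=west]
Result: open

Step: stack.push[x=west]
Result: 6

Step: maze.move[dir=west]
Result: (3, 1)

Step: maze.sense[dir=south]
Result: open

Step: stack.push[x=south]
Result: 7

Step: maze.move[dir=south]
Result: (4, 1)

Step: maze.sense[dir=south]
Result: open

Step: stack.push[x=south]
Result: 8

Step: maze.move[dir=south]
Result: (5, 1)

Step: maze.sense[dir=east]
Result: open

Step: stack.push[x=east]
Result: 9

Step: maze.move[dir=east]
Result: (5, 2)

Step: maze.sense[dir=east]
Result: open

Step: stack.push[x=east]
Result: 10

Step: maze.move[dir=east]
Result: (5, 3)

Step: maze.sense[dir=east]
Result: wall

Step: maze.sense[dir=south]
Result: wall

Step: stack.pop[]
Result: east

Step: maze.move[dir=west]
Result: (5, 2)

Step: maze.sense[dir=south]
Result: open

Step: stack.push[x=south]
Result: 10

Step: maze.move[dir=south]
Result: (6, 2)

Step: maze.sense[dir=south]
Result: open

Step: stack.push[x=south]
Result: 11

Step: maze.move[dir=south]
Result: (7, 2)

Step: maze.sense[dir=east]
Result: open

Step: stack.push[x=east]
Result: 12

Step: maze.move[dir=east]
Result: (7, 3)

Step: maze.sense[dir=east]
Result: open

Step: stack.push[x=east]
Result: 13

Step: maze.move[dir=east]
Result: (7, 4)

Step: maze.sense[dir=north]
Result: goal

Step: maze.move[dir=north]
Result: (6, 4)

Answer: (6, 4)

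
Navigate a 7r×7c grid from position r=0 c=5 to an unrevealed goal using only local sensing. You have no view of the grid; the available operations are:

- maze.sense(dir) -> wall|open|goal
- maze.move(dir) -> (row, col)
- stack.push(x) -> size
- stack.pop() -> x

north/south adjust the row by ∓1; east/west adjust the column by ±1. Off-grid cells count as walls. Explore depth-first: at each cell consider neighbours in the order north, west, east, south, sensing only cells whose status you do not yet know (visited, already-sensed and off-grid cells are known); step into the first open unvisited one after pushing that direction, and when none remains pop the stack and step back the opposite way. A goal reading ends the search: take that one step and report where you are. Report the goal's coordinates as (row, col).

> sense dir: west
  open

> push x: west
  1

> move dir: west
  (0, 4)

> sense dir: west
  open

> push x: west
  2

> move dir: west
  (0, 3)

> sense dir: west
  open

> push x: west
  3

> move dir: west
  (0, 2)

> sense dir: west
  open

> push x: west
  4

> move dir: west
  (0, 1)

> sense dir: west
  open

> push x: west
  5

> move dir: west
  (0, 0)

> sense dir: south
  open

> push x: south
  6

> move dir: south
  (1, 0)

> sense dir: east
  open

> push x: east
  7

> move dir: east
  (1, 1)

> sense dir: east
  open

> push x: east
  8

> move dir: east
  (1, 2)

> sense dir: east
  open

> push x: east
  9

> move dir: east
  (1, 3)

> sense dir: east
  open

> push x: east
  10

> move dir: east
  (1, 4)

> sense dir: east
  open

> push x: east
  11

> move dir: east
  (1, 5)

> sense dir: east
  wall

> sense dir: south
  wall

> pop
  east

> move dir: west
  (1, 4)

> sense dir: south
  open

> push x: south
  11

> move dir: south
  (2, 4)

> sense dir: west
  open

> push x: west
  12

> move dir: west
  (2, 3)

> sense dir: west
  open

> push x: west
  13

> move dir: west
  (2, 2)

> sense dir: west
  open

> push x: west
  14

> move dir: west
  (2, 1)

> sense dir: west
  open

> push x: west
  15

> move dir: west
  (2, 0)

> sense dir: south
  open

> push x: south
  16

> move dir: south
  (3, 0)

> sense dir: east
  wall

> sense dir: south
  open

> push x: south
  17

> move dir: south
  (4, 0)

> sense dir: east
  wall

> sense dir: south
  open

> push x: south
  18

> move dir: south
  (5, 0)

> sense dir: east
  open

> push x: east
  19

> move dir: east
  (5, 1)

> sense dir: east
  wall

> sense dir: south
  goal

> move dir: south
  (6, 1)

Answer: (6, 1)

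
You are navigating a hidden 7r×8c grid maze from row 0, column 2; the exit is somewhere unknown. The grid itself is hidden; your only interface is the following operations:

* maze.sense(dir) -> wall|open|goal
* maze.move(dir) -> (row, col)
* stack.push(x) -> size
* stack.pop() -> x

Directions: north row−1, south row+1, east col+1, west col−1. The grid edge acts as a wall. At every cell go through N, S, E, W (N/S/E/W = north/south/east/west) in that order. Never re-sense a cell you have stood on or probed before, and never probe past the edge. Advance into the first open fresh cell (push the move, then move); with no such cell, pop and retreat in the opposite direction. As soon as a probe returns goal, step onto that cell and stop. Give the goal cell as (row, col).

→ sense(dir=south)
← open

→ push(x=south)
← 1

→ move(dir=south)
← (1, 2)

→ sense(dir=south)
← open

→ push(x=south)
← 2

→ move(dir=south)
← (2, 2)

→ sense(dir=south)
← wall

→ sense(dir=east)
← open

→ push(x=east)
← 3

→ move(dir=east)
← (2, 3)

→ sense(dir=north)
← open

→ push(x=north)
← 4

→ move(dir=north)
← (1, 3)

→ sense(dir=north)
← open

→ push(x=north)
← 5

→ move(dir=north)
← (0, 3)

→ sense(dir=east)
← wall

→ pop()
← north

→ move(dir=south)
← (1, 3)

→ sense(dir=east)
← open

→ push(x=east)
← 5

→ move(dir=east)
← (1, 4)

→ sense(dir=south)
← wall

→ sense(dir=east)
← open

→ push(x=east)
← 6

→ move(dir=east)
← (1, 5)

→ sense(dir=north)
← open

→ push(x=north)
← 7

→ move(dir=north)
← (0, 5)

→ sense(dir=east)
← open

→ push(x=east)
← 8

→ move(dir=east)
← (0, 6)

→ sense(dir=south)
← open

→ push(x=south)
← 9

→ move(dir=south)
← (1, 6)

→ sense(dir=south)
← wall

→ sense(dir=east)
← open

→ push(x=east)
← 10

→ move(dir=east)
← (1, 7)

→ sense(dir=north)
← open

→ push(x=north)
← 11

→ move(dir=north)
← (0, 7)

→ pop()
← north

→ move(dir=south)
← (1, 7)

→ sense(dir=south)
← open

→ push(x=south)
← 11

→ move(dir=south)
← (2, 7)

→ sense(dir=south)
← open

→ push(x=south)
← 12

→ move(dir=south)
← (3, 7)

→ sense(dir=south)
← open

→ push(x=south)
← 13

→ move(dir=south)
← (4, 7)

→ sense(dir=south)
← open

→ push(x=south)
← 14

→ move(dir=south)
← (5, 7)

→ sense(dir=south)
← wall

→ sense(dir=west)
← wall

→ pop()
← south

→ move(dir=north)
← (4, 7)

→ sense(dir=west)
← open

→ push(x=west)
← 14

→ move(dir=west)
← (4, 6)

→ sense(dir=north)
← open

→ push(x=north)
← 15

→ move(dir=north)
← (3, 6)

→ sense(dir=west)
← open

→ push(x=west)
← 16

→ move(dir=west)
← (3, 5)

→ sense(dir=north)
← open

→ push(x=north)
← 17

→ move(dir=north)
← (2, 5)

→ pop()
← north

→ move(dir=south)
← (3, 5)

→ sense(dir=south)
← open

→ push(x=south)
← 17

→ move(dir=south)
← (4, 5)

→ sense(dir=south)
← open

→ push(x=south)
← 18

→ move(dir=south)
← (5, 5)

→ sense(dir=south)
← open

→ push(x=south)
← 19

→ move(dir=south)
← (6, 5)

→ sense(dir=east)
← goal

→ move(dir=east)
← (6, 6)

Answer: (6, 6)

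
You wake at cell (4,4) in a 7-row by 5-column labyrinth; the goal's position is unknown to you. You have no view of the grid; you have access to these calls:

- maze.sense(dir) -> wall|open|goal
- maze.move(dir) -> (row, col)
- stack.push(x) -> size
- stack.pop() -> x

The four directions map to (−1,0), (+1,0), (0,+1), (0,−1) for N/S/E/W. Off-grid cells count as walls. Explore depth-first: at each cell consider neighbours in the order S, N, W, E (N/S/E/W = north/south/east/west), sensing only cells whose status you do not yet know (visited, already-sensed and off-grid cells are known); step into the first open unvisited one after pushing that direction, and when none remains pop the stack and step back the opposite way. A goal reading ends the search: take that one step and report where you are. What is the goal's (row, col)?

[in] maze.sense south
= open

[in] stack.push south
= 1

[in] maze.move south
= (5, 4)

[in] maze.sense south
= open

[in] stack.push south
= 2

[in] maze.move south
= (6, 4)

[in] maze.sense west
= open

[in] stack.push west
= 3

[in] maze.move west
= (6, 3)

[in] maze.sense north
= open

[in] stack.push north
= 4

[in] maze.move north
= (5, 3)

[in] maze.sense north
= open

[in] stack.push north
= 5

[in] maze.move north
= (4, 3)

[in] maze.sense north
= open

[in] stack.push north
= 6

[in] maze.move north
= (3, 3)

[in] maze.sense north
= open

[in] stack.push north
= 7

[in] maze.move north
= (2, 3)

[in] maze.sense north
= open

[in] stack.push north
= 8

[in] maze.move north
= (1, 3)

[in] maze.sense north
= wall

[in] maze.sense west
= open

[in] stack.push west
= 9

[in] maze.move west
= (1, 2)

[in] maze.sense south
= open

[in] stack.push south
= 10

[in] maze.move south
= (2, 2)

[in] maze.sense south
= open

[in] stack.push south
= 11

[in] maze.move south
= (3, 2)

[in] maze.sense south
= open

[in] stack.push south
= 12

[in] maze.move south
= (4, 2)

[in] maze.sense south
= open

[in] stack.push south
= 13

[in] maze.move south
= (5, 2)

[in] maze.sense south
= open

[in] stack.push south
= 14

[in] maze.move south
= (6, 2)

[in] maze.sense west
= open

[in] stack.push west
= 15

[in] maze.move west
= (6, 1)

[in] maze.sense north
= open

[in] stack.push north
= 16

[in] maze.move north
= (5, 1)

[in] maze.sense north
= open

[in] stack.push north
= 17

[in] maze.move north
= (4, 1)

[in] maze.sense north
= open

[in] stack.push north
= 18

[in] maze.move north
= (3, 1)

[in] maze.sense north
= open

[in] stack.push north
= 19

[in] maze.move north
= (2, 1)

[in] maze.sense north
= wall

[in] maze.sense west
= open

[in] stack.push west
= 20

[in] maze.move west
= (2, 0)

[in] maze.sense south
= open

[in] stack.push south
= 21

[in] maze.move south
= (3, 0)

[in] maze.sense south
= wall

[in] stack.pop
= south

[in] maze.move north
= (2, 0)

[in] maze.sense north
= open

[in] stack.push north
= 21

[in] maze.move north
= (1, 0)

[in] maze.sense north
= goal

[in] maze.move north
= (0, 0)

Answer: (0, 0)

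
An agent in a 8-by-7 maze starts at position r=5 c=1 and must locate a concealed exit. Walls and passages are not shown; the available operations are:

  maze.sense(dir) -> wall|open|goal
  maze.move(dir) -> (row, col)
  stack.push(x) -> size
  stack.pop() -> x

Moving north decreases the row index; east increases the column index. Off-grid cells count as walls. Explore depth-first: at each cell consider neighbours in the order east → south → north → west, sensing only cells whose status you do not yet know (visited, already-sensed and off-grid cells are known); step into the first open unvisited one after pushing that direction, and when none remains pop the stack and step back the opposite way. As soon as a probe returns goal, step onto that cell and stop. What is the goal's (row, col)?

~$ maze.sense dir='east'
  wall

~$ maze.sense dir='south'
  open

~$ stack.push x='south'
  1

~$ maze.move dir='south'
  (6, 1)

~$ maze.sense dir='east'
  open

~$ stack.push x='east'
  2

~$ maze.move dir='east'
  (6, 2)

~$ maze.sense dir='east'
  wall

~$ maze.sense dir='south'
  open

~$ stack.push x='south'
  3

~$ maze.move dir='south'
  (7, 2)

~$ maze.sense dir='east'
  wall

~$ maze.sense dir='west'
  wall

~$ stack.pop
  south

~$ maze.move dir='north'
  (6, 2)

~$ stack.pop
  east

~$ maze.move dir='west'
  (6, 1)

~$ maze.sense dir='west'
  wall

~$ stack.pop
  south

~$ maze.move dir='north'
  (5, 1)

~$ maze.sense dir='north'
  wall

~$ maze.sense dir='west'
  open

~$ stack.push x='west'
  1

~$ maze.move dir='west'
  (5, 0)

~$ maze.sense dir='north'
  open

~$ stack.push x='north'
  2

~$ maze.move dir='north'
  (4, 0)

~$ maze.sense dir='north'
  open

~$ stack.push x='north'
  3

~$ maze.move dir='north'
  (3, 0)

~$ maze.sense dir='east'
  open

~$ stack.push x='east'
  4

~$ maze.move dir='east'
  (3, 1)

~$ maze.sense dir='east'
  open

~$ stack.push x='east'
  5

~$ maze.move dir='east'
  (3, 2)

~$ maze.sense dir='east'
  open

~$ stack.push x='east'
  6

~$ maze.move dir='east'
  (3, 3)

~$ maze.sense dir='east'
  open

~$ stack.push x='east'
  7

~$ maze.move dir='east'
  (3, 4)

~$ maze.sense dir='east'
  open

~$ stack.push x='east'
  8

~$ maze.move dir='east'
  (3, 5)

~$ maze.sense dir='east'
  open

~$ stack.push x='east'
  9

~$ maze.move dir='east'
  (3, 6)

~$ maze.sense dir='south'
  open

~$ stack.push x='south'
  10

~$ maze.move dir='south'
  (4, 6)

~$ maze.sense dir='south'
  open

~$ stack.push x='south'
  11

~$ maze.move dir='south'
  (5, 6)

~$ maze.sense dir='south'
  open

~$ stack.push x='south'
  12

~$ maze.move dir='south'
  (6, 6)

~$ maze.sense dir='south'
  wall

~$ maze.sense dir='west'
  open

~$ stack.push x='west'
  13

~$ maze.move dir='west'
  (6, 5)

~$ maze.sense dir='south'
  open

~$ stack.push x='south'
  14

~$ maze.move dir='south'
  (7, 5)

~$ maze.sense dir='west'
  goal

~$ maze.move dir='west'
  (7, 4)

Answer: (7, 4)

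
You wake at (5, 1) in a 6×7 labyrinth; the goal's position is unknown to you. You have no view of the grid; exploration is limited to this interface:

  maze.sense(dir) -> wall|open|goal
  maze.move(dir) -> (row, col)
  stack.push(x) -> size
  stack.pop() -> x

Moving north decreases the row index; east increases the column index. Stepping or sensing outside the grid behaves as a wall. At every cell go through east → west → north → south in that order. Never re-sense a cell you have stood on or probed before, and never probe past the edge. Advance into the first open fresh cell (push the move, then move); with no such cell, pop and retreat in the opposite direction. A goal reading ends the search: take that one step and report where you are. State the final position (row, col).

CALL sense[dir: east]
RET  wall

CALL sense[dir: west]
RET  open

CALL push[x: west]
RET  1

CALL move[dir: west]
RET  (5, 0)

CALL sense[dir: north]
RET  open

CALL push[x: north]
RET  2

CALL move[dir: north]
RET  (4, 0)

CALL sense[dir: east]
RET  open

CALL push[x: east]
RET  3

CALL move[dir: east]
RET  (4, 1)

CALL sense[dir: east]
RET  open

CALL push[x: east]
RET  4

CALL move[dir: east]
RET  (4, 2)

CALL sense[dir: east]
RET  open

CALL push[x: east]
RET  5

CALL move[dir: east]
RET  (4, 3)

CALL sense[dir: east]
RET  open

CALL push[x: east]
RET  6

CALL move[dir: east]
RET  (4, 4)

CALL sense[dir: east]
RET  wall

CALL sense[dir: north]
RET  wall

CALL sense[dir: south]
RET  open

CALL push[x: south]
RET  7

CALL move[dir: south]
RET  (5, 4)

CALL sense[dir: east]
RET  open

CALL push[x: east]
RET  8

CALL move[dir: east]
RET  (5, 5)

CALL sense[dir: east]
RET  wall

CALL pop[]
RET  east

CALL move[dir: west]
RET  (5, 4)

CALL sense[dir: west]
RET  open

CALL push[x: west]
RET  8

CALL move[dir: west]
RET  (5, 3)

CALL pop[]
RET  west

CALL move[dir: east]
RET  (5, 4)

CALL pop[]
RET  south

CALL move[dir: north]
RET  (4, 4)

CALL pop[]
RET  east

CALL move[dir: west]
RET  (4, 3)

CALL sense[dir: north]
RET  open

CALL push[x: north]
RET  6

CALL move[dir: north]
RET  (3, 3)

CALL sense[dir: west]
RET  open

CALL push[x: west]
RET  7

CALL move[dir: west]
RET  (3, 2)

CALL sense[dir: west]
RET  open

CALL push[x: west]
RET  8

CALL move[dir: west]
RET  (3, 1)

CALL sense[dir: west]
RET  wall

CALL sense[dir: north]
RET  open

CALL push[x: north]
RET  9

CALL move[dir: north]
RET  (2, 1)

CALL sense[dir: east]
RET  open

CALL push[x: east]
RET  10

CALL move[dir: east]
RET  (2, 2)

CALL sense[dir: east]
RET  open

CALL push[x: east]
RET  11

CALL move[dir: east]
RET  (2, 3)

CALL sense[dir: east]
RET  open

CALL push[x: east]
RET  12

CALL move[dir: east]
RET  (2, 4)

CALL sense[dir: east]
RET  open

CALL push[x: east]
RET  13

CALL move[dir: east]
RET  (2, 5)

CALL sense[dir: east]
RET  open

CALL push[x: east]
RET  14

CALL move[dir: east]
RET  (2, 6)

CALL sense[dir: north]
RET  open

CALL push[x: north]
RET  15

CALL move[dir: north]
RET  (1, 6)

CALL sense[dir: west]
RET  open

CALL push[x: west]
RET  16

CALL move[dir: west]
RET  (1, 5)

CALL sense[dir: west]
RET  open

CALL push[x: west]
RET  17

CALL move[dir: west]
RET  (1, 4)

CALL sense[dir: west]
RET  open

CALL push[x: west]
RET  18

CALL move[dir: west]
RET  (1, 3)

CALL sense[dir: west]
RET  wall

CALL sense[dir: north]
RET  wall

CALL pop[]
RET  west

CALL move[dir: east]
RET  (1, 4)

CALL sense[dir: north]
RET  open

CALL push[x: north]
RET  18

CALL move[dir: north]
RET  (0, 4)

CALL sense[dir: east]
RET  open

CALL push[x: east]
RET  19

CALL move[dir: east]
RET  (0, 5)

CALL sense[dir: east]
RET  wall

CALL pop[]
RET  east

CALL move[dir: west]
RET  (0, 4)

CALL pop[]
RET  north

CALL move[dir: south]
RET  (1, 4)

CALL pop[]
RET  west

CALL move[dir: east]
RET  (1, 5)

CALL pop[]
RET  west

CALL move[dir: east]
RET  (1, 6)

CALL pop[]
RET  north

CALL move[dir: south]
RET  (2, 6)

CALL sense[dir: south]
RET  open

CALL push[x: south]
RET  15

CALL move[dir: south]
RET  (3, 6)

CALL sense[dir: west]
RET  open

CALL push[x: west]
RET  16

CALL move[dir: west]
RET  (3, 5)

CALL pop[]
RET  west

CALL move[dir: east]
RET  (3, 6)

CALL sense[dir: south]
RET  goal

CALL move[dir: south]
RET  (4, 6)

Answer: (4, 6)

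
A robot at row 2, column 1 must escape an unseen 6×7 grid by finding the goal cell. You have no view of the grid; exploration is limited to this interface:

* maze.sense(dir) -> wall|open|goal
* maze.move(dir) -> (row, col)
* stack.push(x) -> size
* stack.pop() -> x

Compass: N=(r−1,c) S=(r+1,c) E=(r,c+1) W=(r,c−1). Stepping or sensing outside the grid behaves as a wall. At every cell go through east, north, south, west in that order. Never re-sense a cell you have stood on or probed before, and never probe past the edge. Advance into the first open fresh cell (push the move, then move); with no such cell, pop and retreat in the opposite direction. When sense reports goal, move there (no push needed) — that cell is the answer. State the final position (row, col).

·→ maze.sense(dir='east')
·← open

·→ stack.push(x='east')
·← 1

·→ maze.move(dir='east')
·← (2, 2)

·→ maze.sense(dir='east')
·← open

·→ stack.push(x='east')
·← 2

·→ maze.move(dir='east')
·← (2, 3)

·→ maze.sense(dir='east')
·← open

·→ stack.push(x='east')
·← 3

·→ maze.move(dir='east')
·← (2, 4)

·→ maze.sense(dir='east')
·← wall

·→ maze.sense(dir='north')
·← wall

·→ maze.sense(dir='south')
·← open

·→ stack.push(x='south')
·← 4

·→ maze.move(dir='south')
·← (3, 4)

·→ maze.sense(dir='east')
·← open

·→ stack.push(x='east')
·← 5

·→ maze.move(dir='east')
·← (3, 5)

·→ maze.sense(dir='east')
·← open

·→ stack.push(x='east')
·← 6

·→ maze.move(dir='east')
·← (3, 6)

·→ maze.sense(dir='north')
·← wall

·→ maze.sense(dir='south')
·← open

·→ stack.push(x='south')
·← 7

·→ maze.move(dir='south')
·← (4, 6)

·→ maze.sense(dir='south')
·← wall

·→ maze.sense(dir='west')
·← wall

·→ stack.pop()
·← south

·→ maze.move(dir='north')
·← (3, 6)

·→ stack.pop()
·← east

·→ maze.move(dir='west')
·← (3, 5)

·→ stack.pop()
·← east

·→ maze.move(dir='west')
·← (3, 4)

·→ maze.sense(dir='south')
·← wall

·→ maze.sense(dir='west')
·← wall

·→ stack.pop()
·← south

·→ maze.move(dir='north')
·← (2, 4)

·→ stack.pop()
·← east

·→ maze.move(dir='west')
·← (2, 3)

·→ maze.sense(dir='north')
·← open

·→ stack.push(x='north')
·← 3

·→ maze.move(dir='north')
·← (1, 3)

·→ maze.sense(dir='north')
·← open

·→ stack.push(x='north')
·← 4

·→ maze.move(dir='north')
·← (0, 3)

·→ maze.sense(dir='east')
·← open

·→ stack.push(x='east')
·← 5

·→ maze.move(dir='east')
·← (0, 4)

·→ maze.sense(dir='east')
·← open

·→ stack.push(x='east')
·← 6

·→ maze.move(dir='east')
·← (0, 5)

·→ maze.sense(dir='east')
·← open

·→ stack.push(x='east')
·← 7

·→ maze.move(dir='east')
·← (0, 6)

·→ maze.sense(dir='south')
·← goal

·→ maze.move(dir='south')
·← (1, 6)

Answer: (1, 6)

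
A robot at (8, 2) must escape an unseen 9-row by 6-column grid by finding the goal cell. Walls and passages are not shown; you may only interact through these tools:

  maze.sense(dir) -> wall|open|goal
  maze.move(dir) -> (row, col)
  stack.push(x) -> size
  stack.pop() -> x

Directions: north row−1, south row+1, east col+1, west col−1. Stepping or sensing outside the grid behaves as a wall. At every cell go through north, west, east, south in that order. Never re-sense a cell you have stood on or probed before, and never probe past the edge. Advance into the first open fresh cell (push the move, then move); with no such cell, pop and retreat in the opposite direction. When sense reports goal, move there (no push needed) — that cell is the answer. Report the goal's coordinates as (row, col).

$ maze.sense north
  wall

$ maze.sense west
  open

$ stack.push west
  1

$ maze.move west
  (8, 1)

$ maze.sense north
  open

$ stack.push north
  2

$ maze.move north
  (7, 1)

$ maze.sense north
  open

$ stack.push north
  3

$ maze.move north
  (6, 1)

$ maze.sense north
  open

$ stack.push north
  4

$ maze.move north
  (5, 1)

$ maze.sense north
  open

$ stack.push north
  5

$ maze.move north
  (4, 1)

$ maze.sense north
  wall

$ maze.sense west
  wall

$ maze.sense east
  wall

$ stack.pop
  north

$ maze.move south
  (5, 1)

$ maze.sense west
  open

$ stack.push west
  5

$ maze.move west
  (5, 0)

$ maze.sense south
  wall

$ stack.pop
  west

$ maze.move east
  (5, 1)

$ maze.sense east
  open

$ stack.push east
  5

$ maze.move east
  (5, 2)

$ maze.sense east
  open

$ stack.push east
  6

$ maze.move east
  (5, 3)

$ maze.sense north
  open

$ stack.push north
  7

$ maze.move north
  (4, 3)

$ maze.sense north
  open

$ stack.push north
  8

$ maze.move north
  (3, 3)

$ maze.sense north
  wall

$ maze.sense west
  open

$ stack.push west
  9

$ maze.move west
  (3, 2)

$ maze.sense north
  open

$ stack.push north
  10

$ maze.move north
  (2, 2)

$ maze.sense north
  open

$ stack.push north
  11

$ maze.move north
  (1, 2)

$ maze.sense north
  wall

$ maze.sense west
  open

$ stack.push west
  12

$ maze.move west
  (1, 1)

$ maze.sense north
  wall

$ maze.sense west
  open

$ stack.push west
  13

$ maze.move west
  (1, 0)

$ maze.sense north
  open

$ stack.push north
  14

$ maze.move north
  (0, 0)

$ stack.pop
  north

$ maze.move south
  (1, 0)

$ maze.sense south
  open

$ stack.push south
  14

$ maze.move south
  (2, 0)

$ maze.sense east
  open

$ stack.push east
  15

$ maze.move east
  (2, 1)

$ stack.pop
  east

$ maze.move west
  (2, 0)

$ maze.sense south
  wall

$ stack.pop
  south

$ maze.move north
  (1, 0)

$ stack.pop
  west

$ maze.move east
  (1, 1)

$ stack.pop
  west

$ maze.move east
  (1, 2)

$ maze.sense east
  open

$ stack.push east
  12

$ maze.move east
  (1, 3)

$ maze.sense north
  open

$ stack.push north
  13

$ maze.move north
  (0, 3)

$ maze.sense east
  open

$ stack.push east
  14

$ maze.move east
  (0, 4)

$ maze.sense east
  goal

$ maze.move east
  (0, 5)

Answer: (0, 5)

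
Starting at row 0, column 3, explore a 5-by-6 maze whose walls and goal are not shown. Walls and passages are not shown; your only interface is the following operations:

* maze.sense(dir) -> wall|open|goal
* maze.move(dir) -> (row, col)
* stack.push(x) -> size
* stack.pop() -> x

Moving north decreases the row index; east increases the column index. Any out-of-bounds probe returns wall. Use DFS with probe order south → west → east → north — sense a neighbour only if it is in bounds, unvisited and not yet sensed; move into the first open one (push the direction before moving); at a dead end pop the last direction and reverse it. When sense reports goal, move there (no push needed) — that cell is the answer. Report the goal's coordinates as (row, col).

·→ sense(dir: south)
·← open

·→ push(x: south)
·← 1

·→ move(dir: south)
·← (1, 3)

·→ sense(dir: south)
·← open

·→ push(x: south)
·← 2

·→ move(dir: south)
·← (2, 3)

·→ sense(dir: south)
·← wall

·→ sense(dir: west)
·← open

·→ push(x: west)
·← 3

·→ move(dir: west)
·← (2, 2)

·→ sense(dir: south)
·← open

·→ push(x: south)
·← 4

·→ move(dir: south)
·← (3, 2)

·→ sense(dir: south)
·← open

·→ push(x: south)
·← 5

·→ move(dir: south)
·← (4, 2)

·→ sense(dir: west)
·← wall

·→ sense(dir: east)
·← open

·→ push(x: east)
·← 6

·→ move(dir: east)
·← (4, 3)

·→ sense(dir: east)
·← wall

·→ pop()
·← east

·→ move(dir: west)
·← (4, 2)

·→ pop()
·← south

·→ move(dir: north)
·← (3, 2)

·→ sense(dir: west)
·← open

·→ push(x: west)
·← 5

·→ move(dir: west)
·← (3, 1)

·→ sense(dir: west)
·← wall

·→ sense(dir: north)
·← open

·→ push(x: north)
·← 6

·→ move(dir: north)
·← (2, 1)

·→ sense(dir: west)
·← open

·→ push(x: west)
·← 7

·→ move(dir: west)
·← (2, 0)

·→ sense(dir: north)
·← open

·→ push(x: north)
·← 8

·→ move(dir: north)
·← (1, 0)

·→ sense(dir: east)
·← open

·→ push(x: east)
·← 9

·→ move(dir: east)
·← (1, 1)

·→ sense(dir: east)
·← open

·→ push(x: east)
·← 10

·→ move(dir: east)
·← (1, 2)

·→ sense(dir: north)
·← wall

·→ pop()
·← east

·→ move(dir: west)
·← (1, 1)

·→ sense(dir: north)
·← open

·→ push(x: north)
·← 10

·→ move(dir: north)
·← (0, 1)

·→ sense(dir: west)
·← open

·→ push(x: west)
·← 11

·→ move(dir: west)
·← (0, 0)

·→ pop()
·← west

·→ move(dir: east)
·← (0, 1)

·→ pop()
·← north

·→ move(dir: south)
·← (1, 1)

·→ pop()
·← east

·→ move(dir: west)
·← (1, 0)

·→ pop()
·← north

·→ move(dir: south)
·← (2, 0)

·→ pop()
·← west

·→ move(dir: east)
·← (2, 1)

·→ pop()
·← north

·→ move(dir: south)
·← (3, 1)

·→ pop()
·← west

·→ move(dir: east)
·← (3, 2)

·→ pop()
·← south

·→ move(dir: north)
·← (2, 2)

·→ pop()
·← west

·→ move(dir: east)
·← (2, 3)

·→ sense(dir: east)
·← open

·→ push(x: east)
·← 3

·→ move(dir: east)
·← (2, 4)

·→ sense(dir: south)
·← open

·→ push(x: south)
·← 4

·→ move(dir: south)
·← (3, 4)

·→ sense(dir: east)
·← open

·→ push(x: east)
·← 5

·→ move(dir: east)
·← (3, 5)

·→ sense(dir: south)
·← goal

·→ move(dir: south)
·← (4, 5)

Answer: (4, 5)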